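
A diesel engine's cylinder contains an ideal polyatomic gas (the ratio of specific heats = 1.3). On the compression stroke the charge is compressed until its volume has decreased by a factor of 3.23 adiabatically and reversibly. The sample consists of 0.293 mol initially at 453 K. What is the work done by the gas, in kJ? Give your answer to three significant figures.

W ≈ -1.55 kJ

Adiabatic: T₁V₁^(γ−1) = T₂V₂^(γ−1) ⇒ T₂ = T₁ (V₁/V₂)^(γ−1).
T₂ = 453 × 3.23^(0.3) = 644 K.
Q = 0, so ΔU = W_on_gas = nCᵥΔT with Cᵥ = R/(γ−1) = 27.71 J/(mol·K).
ΔU = 0.293 × 27.71 × (644 − 453) = 1551 J.
Work done by the gas = −ΔU = -1551 J.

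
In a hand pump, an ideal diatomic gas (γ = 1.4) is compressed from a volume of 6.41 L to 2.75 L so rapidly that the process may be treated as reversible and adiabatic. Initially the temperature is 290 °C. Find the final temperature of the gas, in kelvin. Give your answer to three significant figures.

For a reversible adiabat TV^(γ−1) is constant, so T₂ = T₁ (V₁/V₂)^(γ−1).
T₁ = 290 °C = 563.1 K.
T₂ = 563.1 × (6.41/2.75)^(0.4) = 790 K.

T₂ ≈ 790 K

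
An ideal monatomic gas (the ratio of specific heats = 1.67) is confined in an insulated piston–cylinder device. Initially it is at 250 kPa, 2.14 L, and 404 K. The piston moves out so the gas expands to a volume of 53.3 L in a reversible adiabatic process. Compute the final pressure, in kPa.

Since PV^γ is constant along a reversible adiabat, P₂ = P₁ (V₁/V₂)^γ.
P₂ = 250 × (2.14/53.3)^(1.67) = 1.164 kPa.

P₂ ≈ 1.16 kPa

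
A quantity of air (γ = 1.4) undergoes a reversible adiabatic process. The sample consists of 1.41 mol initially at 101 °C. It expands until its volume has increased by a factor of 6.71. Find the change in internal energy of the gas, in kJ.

ΔU ≈ -5.84 kJ

Adiabatic: T₁V₁^(γ−1) = T₂V₂^(γ−1) ⇒ T₂ = T₁ (V₁/V₂)^(γ−1).
T₁ = 101 °C = 374.1 K.
T₂ = 374.1 × (1/6.71)^(0.4) = 174.7 K.
Q = 0, so ΔU = W_on_gas = nCᵥΔT with Cᵥ = R/(γ−1) = 20.79 J/(mol·K).
ΔU = 1.41 × 20.79 × (174.7 − 374.1) = -5844 J.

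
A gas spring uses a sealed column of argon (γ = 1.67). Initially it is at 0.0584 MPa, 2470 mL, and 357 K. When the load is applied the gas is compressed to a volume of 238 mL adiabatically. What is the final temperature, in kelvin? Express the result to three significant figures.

T₂ ≈ 1710 K

Adiabatic: T₁V₁^(γ−1) = T₂V₂^(γ−1) ⇒ T₂ = T₁ (V₁/V₂)^(γ−1).
T₂ = 357 × (2470/238)^(0.67) = 1712 K.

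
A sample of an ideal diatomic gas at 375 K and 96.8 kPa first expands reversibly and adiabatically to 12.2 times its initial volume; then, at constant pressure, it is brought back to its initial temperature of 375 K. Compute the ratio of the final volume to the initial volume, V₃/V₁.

V₃/V₁ ≈ 33.2

For a diatomic ideal gas γ = 7/5.
Adiabatic step: V₂/V₁ = 12.2; T₂ = T₁·(1/12.2)^(2/5) = 137.9 K.
Isobaric step: V₃/V₂ = T₃/T₂ = 375/137.9.
V₃/V₁ = (V₂/V₁)(V₃/V₂) = 12.2 × (375/137.9) = 33.18.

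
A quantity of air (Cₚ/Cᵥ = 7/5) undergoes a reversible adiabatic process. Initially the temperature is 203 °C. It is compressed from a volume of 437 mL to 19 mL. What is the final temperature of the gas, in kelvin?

For a reversible adiabat TV^(γ−1) is constant, so T₂ = T₁ (V₁/V₂)^(γ−1).
T₁ = 203 °C = 476.1 K.
T₂ = 476.1 × (437/19)^(2/5) = 1669 K.

T₂ ≈ 1670 K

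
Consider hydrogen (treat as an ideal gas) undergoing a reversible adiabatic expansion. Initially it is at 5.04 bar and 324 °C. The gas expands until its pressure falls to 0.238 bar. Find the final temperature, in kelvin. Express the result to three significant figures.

Along an adiabat T P^((1−γ)/γ) is constant, so T₂ = T₁ (P₂/P₁)^((γ−1)/γ).
For a diatomic ideal gas γ = 7/5, so (γ−1)/γ = 2/7.
T₁ = 324 °C = 597.1 K.
T₂ = 597.1 × (0.238/5.04)^(2/7) = 249.6 K.

T₂ ≈ 250 K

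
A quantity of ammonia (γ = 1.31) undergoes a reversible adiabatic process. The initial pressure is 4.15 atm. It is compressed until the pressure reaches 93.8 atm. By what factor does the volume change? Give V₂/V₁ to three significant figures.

From PV^γ = const, V₂/V₁ = (P₁/P₂)^(1/γ).
V₂/V₁ = (4.15/93.8)^(0.763) = 0.09253.

V₂/V₁ ≈ 0.0925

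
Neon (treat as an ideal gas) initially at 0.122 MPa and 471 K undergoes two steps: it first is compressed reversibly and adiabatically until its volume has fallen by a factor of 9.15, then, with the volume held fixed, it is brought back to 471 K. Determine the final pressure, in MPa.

P₃ ≈ 1.12 MPa

For a monatomic ideal gas γ = 5/3.
Adiabatic step (PV^γ = const): P₂ = 0.122×9.15^(5/3) = 4.883 MPa; T₂ = 471×9.15^(2/3) = 2060 K.
Isochoric: P₃ = P₂(T₃/T₂) = 4.883 × (471/2060) = 1.116 MPa.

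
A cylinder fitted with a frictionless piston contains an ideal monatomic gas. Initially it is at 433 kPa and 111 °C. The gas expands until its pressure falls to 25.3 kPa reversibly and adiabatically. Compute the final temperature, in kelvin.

T₂ ≈ 123 K

Adiabatic: T₂/T₁ = (P₂/P₁)^((γ−1)/γ).
For a monatomic ideal gas γ = 5/3, so (γ−1)/γ = 2/5.
T₁ = 111 °C = 384.1 K.
T₂ = 384.1 × (25.3/433)^(2/5) = 123.4 K.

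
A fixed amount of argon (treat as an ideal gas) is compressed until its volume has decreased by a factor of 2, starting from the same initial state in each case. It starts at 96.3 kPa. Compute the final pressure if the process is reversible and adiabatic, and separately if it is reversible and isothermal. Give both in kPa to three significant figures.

adiabatic: 306 kPa; isothermal: 193 kPa

For a monatomic ideal gas γ = 5/3.
Isothermal: P₂ = P₁(V₁/V₂) = 96.3×2 = 192.6 kPa.
Adiabatic: P₂ = P₁(V₁/V₂)^γ = 96.3×2^(5/3) = 305.7 kPa.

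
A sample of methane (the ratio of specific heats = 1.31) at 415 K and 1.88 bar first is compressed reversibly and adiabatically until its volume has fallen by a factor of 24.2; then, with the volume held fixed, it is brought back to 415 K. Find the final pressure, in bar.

Adiabatic step (PV^γ = const): P₂ = 1.88×24.2^(1.31) = 122.2 bar; T₂ = 415×24.2^(0.31) = 1114 K.
Isochoric: P₃ = P₂(T₃/T₂) = 122.2 × (415/1114) = 45.5 bar.

P₃ ≈ 45.5 bar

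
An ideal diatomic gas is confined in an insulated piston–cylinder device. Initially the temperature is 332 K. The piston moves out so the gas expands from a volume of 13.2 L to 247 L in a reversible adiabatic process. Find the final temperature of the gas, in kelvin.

Adiabatic: T₁V₁^(γ−1) = T₂V₂^(γ−1) ⇒ T₂ = T₁ (V₁/V₂)^(γ−1).
For a diatomic ideal gas γ = 7/5, so γ−1 = 2/5.
T₂ = 332 × (13.2/247)^(2/5) = 102.9 K.

T₂ ≈ 103 K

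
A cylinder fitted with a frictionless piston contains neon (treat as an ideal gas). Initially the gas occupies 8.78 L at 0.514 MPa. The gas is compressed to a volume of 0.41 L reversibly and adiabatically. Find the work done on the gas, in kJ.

W ≈ 45.4 kJ

γ = 5/3 for a monatomic ideal gas.
P₂ = P₁(V₁/V₂)^γ = 0.514×(8.78/0.41)^(5/3) = 84.88 MPa.
For a reversible adiabat, W_by_gas = (P₁V₁ − P₂V₂)/(γ−1).
W_by = (514000×0.00878 − 8.488×10^7×0.00041) / (2/3) = -45430 J.
W_on_gas = −W_by = 45430 J.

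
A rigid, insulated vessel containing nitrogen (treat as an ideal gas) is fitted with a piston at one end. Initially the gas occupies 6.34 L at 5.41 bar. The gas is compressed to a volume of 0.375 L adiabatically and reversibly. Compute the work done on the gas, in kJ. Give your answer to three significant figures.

γ = 7/5 for a diatomic ideal gas.
P₂ = P₁(V₁/V₂)^γ = 5.41×(6.34/0.375)^(7/5) = 283.5 bar.
For a reversible adiabat, W_by_gas = (P₁V₁ − P₂V₂)/(γ−1).
W_by = (541000×0.00634 − 2.835×10^7×0.000375) / (2/5) = -18000 J.
W_on_gas = −W_by = 18000 J.

W ≈ 18.0 kJ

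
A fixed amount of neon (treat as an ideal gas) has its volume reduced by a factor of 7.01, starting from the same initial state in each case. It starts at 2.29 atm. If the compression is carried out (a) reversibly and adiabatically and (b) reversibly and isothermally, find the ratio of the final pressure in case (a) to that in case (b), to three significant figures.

P_adiabatic / P_isothermal ≈ 3.66

For a monatomic ideal gas γ = 5/3.
Isothermal: P_b = P₁(V₁/V₂) = 2.29×7.01.
Adiabatic: P_a = P₁(V₁/V₂)^γ = 2.29×7.01^(5/3).
P_a/P_b = (V₁/V₂)^(γ−1) = 7.01^(2/3) = 3.663.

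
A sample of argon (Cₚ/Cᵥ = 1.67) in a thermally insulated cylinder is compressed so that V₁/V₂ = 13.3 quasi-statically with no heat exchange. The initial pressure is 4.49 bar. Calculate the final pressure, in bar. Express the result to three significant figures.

P₂ ≈ 338 bar

Adiabatic: P₁V₁^γ = P₂V₂^γ ⇒ P₂ = P₁ (V₁/V₂)^γ.
P₂ = 4.49 × 13.3^(1.67) = 338.1 bar.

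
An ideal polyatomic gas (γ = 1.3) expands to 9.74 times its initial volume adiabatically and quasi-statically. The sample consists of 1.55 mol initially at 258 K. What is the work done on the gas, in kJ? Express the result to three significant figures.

W ≈ -5.48 kJ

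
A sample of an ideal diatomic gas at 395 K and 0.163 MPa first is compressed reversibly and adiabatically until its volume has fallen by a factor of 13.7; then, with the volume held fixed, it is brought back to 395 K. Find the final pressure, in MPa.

P₃ ≈ 2.23 MPa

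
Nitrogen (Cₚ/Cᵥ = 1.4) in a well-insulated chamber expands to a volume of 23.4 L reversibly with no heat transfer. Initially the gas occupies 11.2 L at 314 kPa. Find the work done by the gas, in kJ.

W ≈ 2.24 kJ

P₂ = P₁(V₁/V₂)^γ = 314×(11.2/23.4)^(1.4) = 111.9 kPa.
For a reversible adiabat, W_by_gas = (P₁V₁ − P₂V₂)/(γ−1).
W_by = (314000×0.0112 − 111900×0.0234) / (0.4) = 2244 J.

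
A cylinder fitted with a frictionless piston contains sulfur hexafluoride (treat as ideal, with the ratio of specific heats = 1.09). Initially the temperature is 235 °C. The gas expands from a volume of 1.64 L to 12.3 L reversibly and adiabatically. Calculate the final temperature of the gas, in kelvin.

T₂ ≈ 424 K

For a reversible adiabat TV^(γ−1) is constant, so T₂ = T₁ (V₁/V₂)^(γ−1).
T₁ = 235 °C = 508.1 K.
T₂ = 508.1 × (1.64/12.3)^(0.09) = 423.9 K.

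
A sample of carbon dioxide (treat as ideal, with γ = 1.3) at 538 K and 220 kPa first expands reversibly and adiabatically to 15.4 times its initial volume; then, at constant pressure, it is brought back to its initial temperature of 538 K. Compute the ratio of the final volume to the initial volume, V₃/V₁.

Adiabatic step: V₂/V₁ = 15.4; T₂ = T₁·(1/15.4)^(0.3) = 236.9 K.
Isobaric step: V₃/V₂ = T₃/T₂ = 538/236.9.
V₃/V₁ = (V₂/V₁)(V₃/V₂) = 15.4 × (538/236.9) = 34.98.

V₃/V₁ ≈ 35.0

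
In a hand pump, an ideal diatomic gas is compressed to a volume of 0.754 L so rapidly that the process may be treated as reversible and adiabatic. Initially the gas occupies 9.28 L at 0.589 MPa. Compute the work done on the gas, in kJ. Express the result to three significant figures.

γ = 7/5 for a diatomic ideal gas.
P₂ = P₁(V₁/V₂)^γ = 0.589×(9.28/0.754)^(7/5) = 19.79 MPa.
For a reversible adiabat, W_by_gas = (P₁V₁ − P₂V₂)/(γ−1).
W_by = (589000×0.00928 − 1.979×10^7×0.000754) / (2/5) = -23630 J.
W_on_gas = −W_by = 23630 J.

W ≈ 23.6 kJ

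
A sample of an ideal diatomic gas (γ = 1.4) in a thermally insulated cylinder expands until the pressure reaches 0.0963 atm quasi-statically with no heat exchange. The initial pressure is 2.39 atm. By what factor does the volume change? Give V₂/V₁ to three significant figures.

From PV^γ = const, V₂/V₁ = (P₁/P₂)^(1/γ).
V₂/V₁ = (2.39/0.0963)^(0.714) = 9.914.

V₂/V₁ ≈ 9.91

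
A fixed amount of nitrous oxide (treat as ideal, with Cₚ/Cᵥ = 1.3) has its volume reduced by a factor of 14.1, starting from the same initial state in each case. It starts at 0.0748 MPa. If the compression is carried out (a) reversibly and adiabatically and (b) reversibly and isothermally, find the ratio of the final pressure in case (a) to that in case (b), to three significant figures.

P_adiabatic / P_isothermal ≈ 2.21

Isothermal: P_b = P₁(V₁/V₂) = 0.0748×14.1.
Adiabatic: P_a = P₁(V₁/V₂)^γ = 0.0748×14.1^(1.3).
P_a/P_b = (V₁/V₂)^(γ−1) = 14.1^(0.3) = 2.212.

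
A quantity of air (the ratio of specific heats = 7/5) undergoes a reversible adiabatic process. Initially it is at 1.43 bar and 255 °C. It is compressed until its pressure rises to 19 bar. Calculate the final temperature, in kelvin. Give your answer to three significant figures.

T₂ ≈ 1110 K

Adiabatic: T₂/T₁ = (P₂/P₁)^((γ−1)/γ).
T₁ = 255 °C = 528.1 K.
T₂ = 528.1 × (19/1.43)^(2/7) = 1106 K.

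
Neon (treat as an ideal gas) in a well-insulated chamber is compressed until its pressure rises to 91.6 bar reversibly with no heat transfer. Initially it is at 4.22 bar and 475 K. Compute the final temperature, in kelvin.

Along an adiabat T P^((1−γ)/γ) is constant, so T₂ = T₁ (P₂/P₁)^((γ−1)/γ).
For a monatomic ideal gas γ = 5/3, so (γ−1)/γ = 2/5.
T₂ = 475 × (91.6/4.22)^(2/5) = 1627 K.

T₂ ≈ 1630 K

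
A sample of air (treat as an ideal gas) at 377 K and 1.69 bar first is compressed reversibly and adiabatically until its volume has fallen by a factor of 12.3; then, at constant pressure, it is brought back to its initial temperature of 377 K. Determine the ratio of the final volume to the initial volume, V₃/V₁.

V₃/V₁ ≈ 0.0298

For a diatomic ideal gas γ = 7/5.
Adiabatic step: V₂/V₁ = 0.0813; T₂ = T₁·12.3^(2/5) = 1029 K.
Isobaric step: V₃/V₂ = T₃/T₂ = 377/1029.
V₃/V₁ = (V₂/V₁)(V₃/V₂) = 0.0813 × (377/1029) = 0.02979.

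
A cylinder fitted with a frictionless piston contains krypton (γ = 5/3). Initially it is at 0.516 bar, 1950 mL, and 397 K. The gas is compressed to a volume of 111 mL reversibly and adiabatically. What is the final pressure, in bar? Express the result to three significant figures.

Since PV^γ is constant along a reversible adiabat, P₂ = P₁ (V₁/V₂)^γ.
P₂ = 0.516 × (1950/111)^(5/3) = 61.26 bar.

P₂ ≈ 61.3 bar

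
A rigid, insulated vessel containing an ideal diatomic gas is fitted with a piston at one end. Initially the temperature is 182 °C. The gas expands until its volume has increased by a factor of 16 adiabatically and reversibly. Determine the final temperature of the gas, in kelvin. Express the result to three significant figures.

T₂ ≈ 150 K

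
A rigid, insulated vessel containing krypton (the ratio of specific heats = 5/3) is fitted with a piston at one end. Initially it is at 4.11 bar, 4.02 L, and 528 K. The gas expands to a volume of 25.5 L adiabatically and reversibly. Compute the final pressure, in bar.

P₂ ≈ 0.189 bar

Since PV^γ is constant along a reversible adiabat, P₂ = P₁ (V₁/V₂)^γ.
P₂ = 4.11 × (4.02/25.5)^(5/3) = 0.1891 bar.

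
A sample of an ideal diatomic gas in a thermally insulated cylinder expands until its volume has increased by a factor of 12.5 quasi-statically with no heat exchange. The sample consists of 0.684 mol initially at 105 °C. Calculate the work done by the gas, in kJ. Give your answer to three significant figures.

W ≈ 3.42 kJ

Adiabatic: T₁V₁^(γ−1) = T₂V₂^(γ−1) ⇒ T₂ = T₁ (V₁/V₂)^(γ−1).
γ = 7/5 for a diatomic ideal gas, so γ−1 = 2/5.
T₁ = 105 °C = 378.1 K.
T₂ = 378.1 × (1/12.5)^(2/5) = 137.7 K.
Q = 0, so ΔU = W_on_gas = nCᵥΔT with Cᵥ = R/(γ−1) = 20.79 J/(mol·K).
ΔU = 0.684 × 20.79 × (137.7 − 378.1) = -3419 J.
Work done by the gas = −ΔU = 3419 J.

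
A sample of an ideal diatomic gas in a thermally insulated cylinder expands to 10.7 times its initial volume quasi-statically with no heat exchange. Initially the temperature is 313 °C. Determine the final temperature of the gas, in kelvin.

T₂ ≈ 227 K

Adiabatic: T₁V₁^(γ−1) = T₂V₂^(γ−1) ⇒ T₂ = T₁ (V₁/V₂)^(γ−1).
For a diatomic ideal gas γ = 7/5, so γ−1 = 2/5.
T₁ = 313 °C = 586.1 K.
T₂ = 586.1 × (1/10.7)^(2/5) = 227.1 K.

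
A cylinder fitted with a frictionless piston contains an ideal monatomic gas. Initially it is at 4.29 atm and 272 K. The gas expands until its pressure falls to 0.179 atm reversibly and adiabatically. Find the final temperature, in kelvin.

Adiabatic: T₂/T₁ = (P₂/P₁)^((γ−1)/γ).
For a monatomic ideal gas γ = 5/3, so (γ−1)/γ = 2/5.
T₂ = 272 × (0.179/4.29)^(2/5) = 76.34 K.

T₂ ≈ 76.3 K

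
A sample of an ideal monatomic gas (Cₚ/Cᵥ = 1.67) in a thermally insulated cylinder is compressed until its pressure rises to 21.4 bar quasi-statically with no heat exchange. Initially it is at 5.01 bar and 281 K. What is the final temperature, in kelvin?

T₂ ≈ 503 K

Along an adiabat T P^((1−γ)/γ) is constant, so T₂ = T₁ (P₂/P₁)^((γ−1)/γ).
T₂ = 281 × (21.4/5.01)^(0.401) = 503.1 K.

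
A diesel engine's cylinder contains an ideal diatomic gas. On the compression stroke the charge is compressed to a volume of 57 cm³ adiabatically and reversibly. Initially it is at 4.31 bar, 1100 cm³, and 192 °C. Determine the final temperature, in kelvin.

Adiabatic: T₁V₁^(γ−1) = T₂V₂^(γ−1) ⇒ T₂ = T₁ (V₁/V₂)^(γ−1).
γ = 7/5 for a diatomic ideal gas.
T₁ = 192 °C = 465.1 K.
T₂ = 465.1 × (1100/57)^(2/5) = 1520 K.

T₂ ≈ 1520 K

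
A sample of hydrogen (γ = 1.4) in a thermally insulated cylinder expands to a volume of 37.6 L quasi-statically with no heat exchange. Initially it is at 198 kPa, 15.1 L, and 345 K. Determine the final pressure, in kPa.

P₂ ≈ 55.2 kPa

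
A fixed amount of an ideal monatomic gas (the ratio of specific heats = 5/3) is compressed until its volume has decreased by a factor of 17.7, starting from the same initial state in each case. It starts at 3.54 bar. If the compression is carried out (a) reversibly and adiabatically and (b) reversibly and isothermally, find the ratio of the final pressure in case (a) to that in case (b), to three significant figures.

Isothermal: P_b = P₁(V₁/V₂) = 3.54×17.7.
Adiabatic: P_a = P₁(V₁/V₂)^γ = 3.54×17.7^(5/3).
P_a/P_b = (V₁/V₂)^(γ−1) = 17.7^(2/3) = 6.792.

P_adiabatic / P_isothermal ≈ 6.79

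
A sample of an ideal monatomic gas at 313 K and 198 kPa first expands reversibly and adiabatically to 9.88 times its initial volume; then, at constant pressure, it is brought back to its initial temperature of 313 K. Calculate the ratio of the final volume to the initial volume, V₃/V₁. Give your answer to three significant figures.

V₃/V₁ ≈ 45.5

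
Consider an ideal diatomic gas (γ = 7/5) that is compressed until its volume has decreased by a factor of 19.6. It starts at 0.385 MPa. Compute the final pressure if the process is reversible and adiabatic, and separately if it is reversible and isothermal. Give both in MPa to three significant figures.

Isothermal: P₂ = P₁(V₁/V₂) = 0.385×19.6 = 7.546 MPa.
Adiabatic: P₂ = P₁(V₁/V₂)^γ = 0.385×19.6^(7/5) = 24.81 MPa.

adiabatic: 24.8 MPa; isothermal: 7.55 MPa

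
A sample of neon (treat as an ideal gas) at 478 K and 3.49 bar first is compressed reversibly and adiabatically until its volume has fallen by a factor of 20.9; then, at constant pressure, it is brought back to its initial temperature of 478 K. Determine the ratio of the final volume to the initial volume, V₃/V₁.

V₃/V₁ ≈ 0.00631

For a monatomic ideal gas γ = 5/3.
Adiabatic step: V₂/V₁ = 0.04785; T₂ = T₁·20.9^(2/3) = 3627 K.
Isobaric step: V₃/V₂ = T₃/T₂ = 478/3627.
V₃/V₁ = (V₂/V₁)(V₃/V₂) = 0.04785 × (478/3627) = 0.006306.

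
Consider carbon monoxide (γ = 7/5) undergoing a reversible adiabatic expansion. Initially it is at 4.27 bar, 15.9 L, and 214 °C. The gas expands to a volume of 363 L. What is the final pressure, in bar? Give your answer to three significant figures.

Adiabatic: P₁V₁^γ = P₂V₂^γ ⇒ P₂ = P₁ (V₁/V₂)^γ.
P₂ = 4.27 × (15.9/363)^(7/5) = 0.05352 bar.

P₂ ≈ 0.0535 bar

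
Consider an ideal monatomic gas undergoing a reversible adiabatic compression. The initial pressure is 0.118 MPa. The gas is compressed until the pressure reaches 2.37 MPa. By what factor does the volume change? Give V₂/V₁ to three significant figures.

From PV^γ = const, V₂/V₁ = (P₁/P₂)^(1/γ).
For a monatomic ideal gas γ = 5/3.
V₂/V₁ = (0.118/2.37)^(3/5) = 0.1653.

V₂/V₁ ≈ 0.165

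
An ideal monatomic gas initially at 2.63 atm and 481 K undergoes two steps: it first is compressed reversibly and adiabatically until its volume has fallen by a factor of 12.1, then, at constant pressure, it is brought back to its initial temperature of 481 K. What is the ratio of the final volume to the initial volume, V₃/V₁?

V₃/V₁ ≈ 0.0157

For a monatomic ideal gas γ = 5/3.
Adiabatic step: V₂/V₁ = 0.08264; T₂ = T₁·12.1^(2/3) = 2535 K.
Isobaric step: V₃/V₂ = T₃/T₂ = 481/2535.
V₃/V₁ = (V₂/V₁)(V₃/V₂) = 0.08264 × (481/2535) = 0.01568.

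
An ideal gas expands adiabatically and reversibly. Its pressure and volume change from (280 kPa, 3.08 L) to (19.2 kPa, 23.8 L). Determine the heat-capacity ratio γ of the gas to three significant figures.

γ ≈ 1.31

PV^γ = const ⇒ γ = ln(P₂/P₁) / ln(V₁/V₂).
γ = ln(19.2/280) / ln(3.08/23.8) = 1.311.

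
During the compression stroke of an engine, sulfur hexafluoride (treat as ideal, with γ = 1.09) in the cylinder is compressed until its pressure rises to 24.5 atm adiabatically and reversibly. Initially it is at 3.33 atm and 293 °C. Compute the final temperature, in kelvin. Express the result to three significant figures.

Adiabatic: T₂/T₁ = (P₂/P₁)^((γ−1)/γ).
T₁ = 293 °C = 566.1 K.
T₂ = 566.1 × (24.5/3.33)^(0.0826) = 667.6 K.

T₂ ≈ 668 K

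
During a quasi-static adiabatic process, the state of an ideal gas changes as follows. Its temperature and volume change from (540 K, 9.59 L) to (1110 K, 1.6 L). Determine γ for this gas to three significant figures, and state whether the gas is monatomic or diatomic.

γ ≈ 1.40; diatomic

TV^(γ−1) = const ⇒ γ − 1 = ln(T₂/T₁) / ln(V₁/V₂).
γ = 1 + ln(1110/540) / ln(9.59/1.6) = 1.402.
γ ≈ 1.40 is close to 7/5, so the gas is diatomic.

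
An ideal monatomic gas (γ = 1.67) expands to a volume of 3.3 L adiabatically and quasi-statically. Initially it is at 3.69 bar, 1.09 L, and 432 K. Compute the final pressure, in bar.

P₂ ≈ 0.580 bar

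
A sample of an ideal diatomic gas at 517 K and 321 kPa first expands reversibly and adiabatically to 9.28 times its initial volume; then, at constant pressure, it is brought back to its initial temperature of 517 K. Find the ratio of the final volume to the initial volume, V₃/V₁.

For a diatomic ideal gas γ = 7/5.
Adiabatic step: V₂/V₁ = 9.28; T₂ = T₁·(1/9.28)^(2/5) = 212.1 K.
Isobaric step: V₃/V₂ = T₃/T₂ = 517/212.1.
V₃/V₁ = (V₂/V₁)(V₃/V₂) = 9.28 × (517/212.1) = 22.62.

V₃/V₁ ≈ 22.6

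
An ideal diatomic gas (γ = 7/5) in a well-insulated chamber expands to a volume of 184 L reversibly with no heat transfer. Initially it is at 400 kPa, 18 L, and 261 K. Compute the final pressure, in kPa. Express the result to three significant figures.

Adiabatic: P₁V₁^γ = P₂V₂^γ ⇒ P₂ = P₁ (V₁/V₂)^γ.
P₂ = 400 × (18/184)^(7/5) = 15.44 kPa.

P₂ ≈ 15.4 kPa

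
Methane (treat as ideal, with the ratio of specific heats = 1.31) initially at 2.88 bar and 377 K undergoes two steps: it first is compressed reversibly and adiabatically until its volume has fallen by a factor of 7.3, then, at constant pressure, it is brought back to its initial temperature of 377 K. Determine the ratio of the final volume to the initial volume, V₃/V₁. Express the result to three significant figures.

V₃/V₁ ≈ 0.0740

Adiabatic step: V₂/V₁ = 0.137; T₂ = T₁·7.3^(0.31) = 698.2 K.
Isobaric step: V₃/V₂ = T₃/T₂ = 377/698.2.
V₃/V₁ = (V₂/V₁)(V₃/V₂) = 0.137 × (377/698.2) = 0.07397.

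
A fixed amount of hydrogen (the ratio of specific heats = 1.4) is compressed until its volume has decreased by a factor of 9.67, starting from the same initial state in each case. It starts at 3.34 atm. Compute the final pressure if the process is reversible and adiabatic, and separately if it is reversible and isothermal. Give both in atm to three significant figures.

Isothermal: P₂ = P₁(V₁/V₂) = 3.34×9.67 = 32.3 atm.
Adiabatic: P₂ = P₁(V₁/V₂)^γ = 3.34×9.67^(1.4) = 80.05 atm.

adiabatic: 80.0 atm; isothermal: 32.3 atm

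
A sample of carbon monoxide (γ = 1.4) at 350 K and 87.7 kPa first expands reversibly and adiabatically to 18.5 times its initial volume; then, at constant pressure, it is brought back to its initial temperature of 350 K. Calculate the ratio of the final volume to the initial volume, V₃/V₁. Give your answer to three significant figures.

V₃/V₁ ≈ 59.4

Adiabatic step: V₂/V₁ = 18.5; T₂ = T₁·(1/18.5)^(0.4) = 108.9 K.
Isobaric step: V₃/V₂ = T₃/T₂ = 350/108.9.
V₃/V₁ = (V₂/V₁)(V₃/V₂) = 18.5 × (350/108.9) = 59.43.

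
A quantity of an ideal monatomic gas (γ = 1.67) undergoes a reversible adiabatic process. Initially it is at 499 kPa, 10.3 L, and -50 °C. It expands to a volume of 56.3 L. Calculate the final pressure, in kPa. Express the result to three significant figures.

P₂ ≈ 29.3 kPa

Since PV^γ is constant along a reversible adiabat, P₂ = P₁ (V₁/V₂)^γ.
P₂ = 499 × (10.3/56.3)^(1.67) = 29.25 kPa.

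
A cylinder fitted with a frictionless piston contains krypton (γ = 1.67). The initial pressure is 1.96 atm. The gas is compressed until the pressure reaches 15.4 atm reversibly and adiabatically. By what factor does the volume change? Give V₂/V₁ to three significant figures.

V₂/V₁ ≈ 0.291

From PV^γ = const, V₂/V₁ = (P₁/P₂)^(1/γ).
V₂/V₁ = (1.96/15.4)^(0.599) = 0.291.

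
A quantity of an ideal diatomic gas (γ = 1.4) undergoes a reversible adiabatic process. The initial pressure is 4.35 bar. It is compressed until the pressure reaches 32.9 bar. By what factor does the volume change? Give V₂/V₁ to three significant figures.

From PV^γ = const, V₂/V₁ = (P₁/P₂)^(1/γ).
V₂/V₁ = (4.35/32.9)^(0.714) = 0.2357.

V₂/V₁ ≈ 0.236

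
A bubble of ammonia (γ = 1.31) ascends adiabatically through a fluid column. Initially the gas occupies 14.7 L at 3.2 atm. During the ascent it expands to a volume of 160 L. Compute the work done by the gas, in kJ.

W ≈ 8.04 kJ

P₂ = P₁(V₁/V₂)^γ = 3.2×(14.7/160)^(1.31) = 0.1403 atm.
For a reversible adiabat, W_by_gas = (P₁V₁ − P₂V₂)/(γ−1).
W_by = (324200×0.0147 − 14210×0.16) / (0.31) = 8040 J.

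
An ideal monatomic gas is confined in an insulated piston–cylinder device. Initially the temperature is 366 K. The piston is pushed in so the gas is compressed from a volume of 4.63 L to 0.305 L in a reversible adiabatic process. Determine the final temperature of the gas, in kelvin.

T₂ ≈ 2240 K

Adiabatic: T₁V₁^(γ−1) = T₂V₂^(γ−1) ⇒ T₂ = T₁ (V₁/V₂)^(γ−1).
For a monatomic ideal gas γ = 5/3, so γ−1 = 2/3.
T₂ = 366 × (4.63/0.305)^(2/3) = 2244 K.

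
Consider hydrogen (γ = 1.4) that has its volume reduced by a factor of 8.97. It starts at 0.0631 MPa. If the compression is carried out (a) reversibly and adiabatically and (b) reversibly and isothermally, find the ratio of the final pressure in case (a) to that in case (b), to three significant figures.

P_adiabatic / P_isothermal ≈ 2.41

Isothermal: P_b = P₁(V₁/V₂) = 0.0631×8.97.
Adiabatic: P_a = P₁(V₁/V₂)^γ = 0.0631×8.97^(1.4).
P_a/P_b = (V₁/V₂)^(γ−1) = 8.97^(0.4) = 2.405.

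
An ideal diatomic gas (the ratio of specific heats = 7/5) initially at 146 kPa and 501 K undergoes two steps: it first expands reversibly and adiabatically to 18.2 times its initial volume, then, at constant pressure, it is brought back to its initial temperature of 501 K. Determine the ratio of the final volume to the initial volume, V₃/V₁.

Adiabatic step: V₂/V₁ = 18.2; T₂ = T₁·(1/18.2)^(2/5) = 157 K.
Isobaric step: V₃/V₂ = T₃/T₂ = 501/157.
V₃/V₁ = (V₂/V₁)(V₃/V₂) = 18.2 × (501/157) = 58.09.

V₃/V₁ ≈ 58.1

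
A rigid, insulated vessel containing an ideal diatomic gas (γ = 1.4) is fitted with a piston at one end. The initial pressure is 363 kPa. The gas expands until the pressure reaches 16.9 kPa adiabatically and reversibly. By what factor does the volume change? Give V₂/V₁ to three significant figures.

V₂/V₁ ≈ 8.94

From PV^γ = const, V₂/V₁ = (P₁/P₂)^(1/γ).
V₂/V₁ = (363/16.9)^(0.714) = 8.942.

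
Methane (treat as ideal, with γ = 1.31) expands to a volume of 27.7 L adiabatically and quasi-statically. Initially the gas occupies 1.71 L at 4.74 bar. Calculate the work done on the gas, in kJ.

W ≈ -1.51 kJ

P₂ = P₁(V₁/V₂)^γ = 4.74×(1.71/27.7)^(1.31) = 0.1234 bar.
For a reversible adiabat, W_by_gas = (P₁V₁ − P₂V₂)/(γ−1).
W_by = (474000×0.00171 − 12340×0.0277) / (0.31) = 1512 J.
W_on_gas = −W_by = -1512 J.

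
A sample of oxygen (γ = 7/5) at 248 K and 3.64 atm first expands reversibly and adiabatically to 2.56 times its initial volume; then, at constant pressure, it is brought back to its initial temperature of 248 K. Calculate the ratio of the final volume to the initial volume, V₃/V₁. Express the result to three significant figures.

Adiabatic step: V₂/V₁ = 2.56; T₂ = T₁·(1/2.56)^(2/5) = 170.3 K.
Isobaric step: V₃/V₂ = T₃/T₂ = 248/170.3.
V₃/V₁ = (V₂/V₁)(V₃/V₂) = 2.56 × (248/170.3) = 3.729.

V₃/V₁ ≈ 3.73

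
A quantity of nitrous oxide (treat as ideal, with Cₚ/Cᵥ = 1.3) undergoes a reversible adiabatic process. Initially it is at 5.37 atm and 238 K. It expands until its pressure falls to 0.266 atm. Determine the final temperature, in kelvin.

Along an adiabat T P^((1−γ)/γ) is constant, so T₂ = T₁ (P₂/P₁)^((γ−1)/γ).
T₂ = 238 × (0.266/5.37)^(0.231) = 119 K.

T₂ ≈ 119 K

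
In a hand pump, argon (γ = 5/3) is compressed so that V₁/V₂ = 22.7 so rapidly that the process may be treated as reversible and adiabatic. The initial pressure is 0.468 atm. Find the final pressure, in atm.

Since PV^γ is constant along a reversible adiabat, P₂ = P₁ (V₁/V₂)^γ.
P₂ = 0.468 × 22.7^(5/3) = 85.17 atm.

P₂ ≈ 85.2 atm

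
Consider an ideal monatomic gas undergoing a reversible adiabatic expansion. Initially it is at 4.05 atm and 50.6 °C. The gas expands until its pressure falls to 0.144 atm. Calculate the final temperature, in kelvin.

Adiabatic: T₂/T₁ = (P₂/P₁)^((γ−1)/γ).
For a monatomic ideal gas γ = 5/3, so (γ−1)/γ = 2/5.
T₁ = 50.6 °C = 323.8 K.
T₂ = 323.8 × (0.144/4.05)^(2/5) = 85.23 K.

T₂ ≈ 85.2 K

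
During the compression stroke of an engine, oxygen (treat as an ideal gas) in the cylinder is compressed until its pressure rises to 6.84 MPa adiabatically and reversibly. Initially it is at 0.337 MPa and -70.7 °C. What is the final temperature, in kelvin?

T₂ ≈ 478 K

Adiabatic: T₂/T₁ = (P₂/P₁)^((γ−1)/γ).
For a diatomic ideal gas γ = 7/5, so (γ−1)/γ = 2/7.
T₁ = -70.7 °C = 202.4 K.
T₂ = 202.4 × (6.84/0.337)^(2/7) = 478.5 K.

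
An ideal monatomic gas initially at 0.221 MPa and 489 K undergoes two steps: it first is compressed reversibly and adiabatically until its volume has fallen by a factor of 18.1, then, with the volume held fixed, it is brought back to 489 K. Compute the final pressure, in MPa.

For a monatomic ideal gas γ = 5/3.
Adiabatic step (PV^γ = const): P₂ = 0.221×18.1^(5/3) = 27.58 MPa; T₂ = 489×18.1^(2/3) = 3371 K.
Isochoric: P₃ = P₂(T₃/T₂) = 27.58 × (489/3371) = 4 MPa.

P₃ ≈ 4.00 MPa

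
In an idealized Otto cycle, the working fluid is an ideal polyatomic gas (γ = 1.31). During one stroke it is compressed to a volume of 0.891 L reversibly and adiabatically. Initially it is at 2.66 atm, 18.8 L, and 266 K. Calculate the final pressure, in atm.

Adiabatic: P₁V₁^γ = P₂V₂^γ ⇒ P₂ = P₁ (V₁/V₂)^γ.
P₂ = 2.66 × (18.8/0.891)^(1.31) = 144.4 atm.

P₂ ≈ 144 atm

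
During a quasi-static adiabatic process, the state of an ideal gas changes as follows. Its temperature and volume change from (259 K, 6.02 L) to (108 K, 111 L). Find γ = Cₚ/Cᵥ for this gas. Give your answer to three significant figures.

γ ≈ 1.30

TV^(γ−1) = const ⇒ γ − 1 = ln(T₂/T₁) / ln(V₁/V₂).
γ = 1 + ln(108/259) / ln(6.02/111) = 1.3.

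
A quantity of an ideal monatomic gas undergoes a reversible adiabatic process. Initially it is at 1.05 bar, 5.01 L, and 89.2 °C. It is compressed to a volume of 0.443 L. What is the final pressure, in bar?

Since PV^γ is constant along a reversible adiabat, P₂ = P₁ (V₁/V₂)^γ.
γ = 5/3 for a monatomic ideal gas.
P₂ = 1.05 × (5.01/0.443)^(5/3) = 59.83 bar.

P₂ ≈ 59.8 bar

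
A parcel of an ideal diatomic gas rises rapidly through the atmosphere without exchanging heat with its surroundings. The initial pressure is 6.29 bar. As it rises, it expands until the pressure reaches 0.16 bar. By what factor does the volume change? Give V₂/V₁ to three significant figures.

V₂/V₁ ≈ 13.8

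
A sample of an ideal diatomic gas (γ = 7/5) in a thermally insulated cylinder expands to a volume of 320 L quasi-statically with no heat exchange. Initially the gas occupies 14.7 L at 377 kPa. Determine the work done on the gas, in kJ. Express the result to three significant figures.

P₂ = P₁(V₁/V₂)^γ = 377×(14.7/320)^(7/5) = 5.051 kPa.
For a reversible adiabat, W_by_gas = (P₁V₁ − P₂V₂)/(γ−1).
W_by = (377000×0.0147 − 5051×0.32) / (2/5) = 9814 J.
W_on_gas = −W_by = -9814 J.

W ≈ -9.81 kJ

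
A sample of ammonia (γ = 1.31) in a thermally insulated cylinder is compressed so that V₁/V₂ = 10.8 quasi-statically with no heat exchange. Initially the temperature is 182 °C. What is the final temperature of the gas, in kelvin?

Adiabatic: T₁V₁^(γ−1) = T₂V₂^(γ−1) ⇒ T₂ = T₁ (V₁/V₂)^(γ−1).
T₁ = 182 °C = 455.1 K.
T₂ = 455.1 × 10.8^(0.31) = 951.7 K.

T₂ ≈ 952 K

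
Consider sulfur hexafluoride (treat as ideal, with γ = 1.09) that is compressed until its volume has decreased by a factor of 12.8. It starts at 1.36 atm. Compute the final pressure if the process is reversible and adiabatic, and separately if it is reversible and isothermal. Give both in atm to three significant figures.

Isothermal: P₂ = P₁(V₁/V₂) = 1.36×12.8 = 17.41 atm.
Adiabatic: P₂ = P₁(V₁/V₂)^γ = 1.36×12.8^(1.09) = 21.9 atm.

adiabatic: 21.9 atm; isothermal: 17.4 atm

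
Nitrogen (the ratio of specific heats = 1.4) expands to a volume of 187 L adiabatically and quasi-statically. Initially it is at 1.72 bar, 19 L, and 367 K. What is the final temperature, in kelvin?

For a reversible adiabat TV^(γ−1) is constant, so T₂ = T₁ (V₁/V₂)^(γ−1).
T₂ = 367 × (19/187)^(0.4) = 147 K.

T₂ ≈ 147 K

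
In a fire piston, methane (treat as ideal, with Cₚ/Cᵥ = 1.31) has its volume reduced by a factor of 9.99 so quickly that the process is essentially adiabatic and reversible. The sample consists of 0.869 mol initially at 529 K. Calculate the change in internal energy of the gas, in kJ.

For a reversible adiabat TV^(γ−1) is constant, so T₂ = T₁ (V₁/V₂)^(γ−1).
T₂ = 529 × 9.99^(0.31) = 1080 K.
Q = 0, so ΔU = W_on_gas = nCᵥΔT with Cᵥ = R/(γ−1) = 26.82 J/(mol·K).
ΔU = 0.869 × 26.82 × (1080 − 529) = 12840 J.

ΔU ≈ 12.8 kJ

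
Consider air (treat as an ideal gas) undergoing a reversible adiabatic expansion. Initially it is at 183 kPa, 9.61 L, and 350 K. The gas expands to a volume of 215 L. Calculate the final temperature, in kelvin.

For a reversible adiabat TV^(γ−1) is constant, so T₂ = T₁ (V₁/V₂)^(γ−1).
γ = 7/5 for a diatomic ideal gas.
T₂ = 350 × (9.61/215)^(2/5) = 101 K.

T₂ ≈ 101 K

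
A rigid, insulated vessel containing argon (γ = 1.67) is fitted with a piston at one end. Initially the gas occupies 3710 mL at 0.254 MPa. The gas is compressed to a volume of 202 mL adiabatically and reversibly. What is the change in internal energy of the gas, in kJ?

P₂ = P₁(V₁/V₂)^γ = 0.254×(3710/202)^(1.67) = 32.79 MPa.
For a reversible adiabat, W_by_gas = (P₁V₁ − P₂V₂)/(γ−1).
W_by = (254000×0.00371 − 3.279×10^7×0.000202) / (0.67) = -8480 J.
Q = 0 ⇒ ΔU = −W_by = 8480 J.

ΔU ≈ 8.48 kJ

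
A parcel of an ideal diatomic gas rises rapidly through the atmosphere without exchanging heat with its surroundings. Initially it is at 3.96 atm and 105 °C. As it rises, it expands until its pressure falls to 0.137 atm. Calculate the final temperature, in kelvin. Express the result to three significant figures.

T₂ ≈ 145 K

Along an adiabat T P^((1−γ)/γ) is constant, so T₂ = T₁ (P₂/P₁)^((γ−1)/γ).
For a diatomic ideal gas γ = 7/5, so (γ−1)/γ = 2/7.
T₁ = 105 °C = 378.1 K.
T₂ = 378.1 × (0.137/3.96)^(2/7) = 144.6 K.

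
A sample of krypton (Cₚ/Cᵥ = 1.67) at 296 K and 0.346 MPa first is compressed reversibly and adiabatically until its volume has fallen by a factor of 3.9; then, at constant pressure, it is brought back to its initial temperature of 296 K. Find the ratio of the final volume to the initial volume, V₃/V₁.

V₃/V₁ ≈ 0.103

Adiabatic step: V₂/V₁ = 0.2564; T₂ = T₁·3.9^(0.67) = 736.7 K.
Isobaric step: V₃/V₂ = T₃/T₂ = 296/736.7.
V₃/V₁ = (V₂/V₁)(V₃/V₂) = 0.2564 × (296/736.7) = 0.103.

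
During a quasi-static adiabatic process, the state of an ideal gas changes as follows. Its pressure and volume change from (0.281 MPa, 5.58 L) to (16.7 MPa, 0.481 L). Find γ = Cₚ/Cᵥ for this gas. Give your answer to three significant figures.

γ ≈ 1.67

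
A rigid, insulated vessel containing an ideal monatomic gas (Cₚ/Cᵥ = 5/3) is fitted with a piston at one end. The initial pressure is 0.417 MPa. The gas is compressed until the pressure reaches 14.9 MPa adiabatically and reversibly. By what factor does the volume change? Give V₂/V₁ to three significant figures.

V₂/V₁ ≈ 0.117

From PV^γ = const, V₂/V₁ = (P₁/P₂)^(1/γ).
V₂/V₁ = (0.417/14.9)^(3/5) = 0.117.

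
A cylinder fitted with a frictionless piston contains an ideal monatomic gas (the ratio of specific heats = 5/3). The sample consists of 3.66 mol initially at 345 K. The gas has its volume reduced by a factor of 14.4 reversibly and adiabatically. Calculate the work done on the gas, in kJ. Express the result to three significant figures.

W ≈ 77.5 kJ

For a reversible adiabat TV^(γ−1) is constant, so T₂ = T₁ (V₁/V₂)^(γ−1).
T₂ = 345 × 14.4^(2/3) = 2042 K.
Q = 0, so ΔU = W_on_gas = nCᵥΔT with Cᵥ = R/(γ−1) = 12.47 J/(mol·K).
ΔU = 3.66 × 12.47 × (2042 − 345) = 77460 J.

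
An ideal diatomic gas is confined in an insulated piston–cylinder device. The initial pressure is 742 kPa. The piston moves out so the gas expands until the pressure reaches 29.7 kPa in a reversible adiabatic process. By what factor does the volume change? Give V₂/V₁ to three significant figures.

From PV^γ = const, V₂/V₁ = (P₁/P₂)^(1/γ).
For a diatomic ideal gas γ = 7/5.
V₂/V₁ = (742/29.7)^(5/7) = 9.961.

V₂/V₁ ≈ 9.96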